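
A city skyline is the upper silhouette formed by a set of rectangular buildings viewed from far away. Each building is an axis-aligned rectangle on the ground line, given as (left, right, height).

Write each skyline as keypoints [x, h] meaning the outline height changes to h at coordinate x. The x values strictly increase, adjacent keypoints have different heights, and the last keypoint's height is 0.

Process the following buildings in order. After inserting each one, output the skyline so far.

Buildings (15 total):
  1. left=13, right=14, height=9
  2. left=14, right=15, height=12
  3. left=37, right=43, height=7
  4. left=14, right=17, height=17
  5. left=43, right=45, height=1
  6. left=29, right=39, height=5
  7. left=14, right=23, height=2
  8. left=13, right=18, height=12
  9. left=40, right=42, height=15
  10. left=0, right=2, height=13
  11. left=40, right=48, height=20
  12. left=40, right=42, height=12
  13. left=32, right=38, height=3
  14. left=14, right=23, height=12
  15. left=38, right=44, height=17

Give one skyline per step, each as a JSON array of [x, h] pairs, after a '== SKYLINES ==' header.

== SKYLINES ==
[[13,9],[14,0]]
[[13,9],[14,12],[15,0]]
[[13,9],[14,12],[15,0],[37,7],[43,0]]
[[13,9],[14,17],[17,0],[37,7],[43,0]]
[[13,9],[14,17],[17,0],[37,7],[43,1],[45,0]]
[[13,9],[14,17],[17,0],[29,5],[37,7],[43,1],[45,0]]
[[13,9],[14,17],[17,2],[23,0],[29,5],[37,7],[43,1],[45,0]]
[[13,12],[14,17],[17,12],[18,2],[23,0],[29,5],[37,7],[43,1],[45,0]]
[[13,12],[14,17],[17,12],[18,2],[23,0],[29,5],[37,7],[40,15],[42,7],[43,1],[45,0]]
[[0,13],[2,0],[13,12],[14,17],[17,12],[18,2],[23,0],[29,5],[37,7],[40,15],[42,7],[43,1],[45,0]]
[[0,13],[2,0],[13,12],[14,17],[17,12],[18,2],[23,0],[29,5],[37,7],[40,20],[48,0]]
[[0,13],[2,0],[13,12],[14,17],[17,12],[18,2],[23,0],[29,5],[37,7],[40,20],[48,0]]
[[0,13],[2,0],[13,12],[14,17],[17,12],[18,2],[23,0],[29,5],[37,7],[40,20],[48,0]]
[[0,13],[2,0],[13,12],[14,17],[17,12],[23,0],[29,5],[37,7],[40,20],[48,0]]
[[0,13],[2,0],[13,12],[14,17],[17,12],[23,0],[29,5],[37,7],[38,17],[40,20],[48,0]]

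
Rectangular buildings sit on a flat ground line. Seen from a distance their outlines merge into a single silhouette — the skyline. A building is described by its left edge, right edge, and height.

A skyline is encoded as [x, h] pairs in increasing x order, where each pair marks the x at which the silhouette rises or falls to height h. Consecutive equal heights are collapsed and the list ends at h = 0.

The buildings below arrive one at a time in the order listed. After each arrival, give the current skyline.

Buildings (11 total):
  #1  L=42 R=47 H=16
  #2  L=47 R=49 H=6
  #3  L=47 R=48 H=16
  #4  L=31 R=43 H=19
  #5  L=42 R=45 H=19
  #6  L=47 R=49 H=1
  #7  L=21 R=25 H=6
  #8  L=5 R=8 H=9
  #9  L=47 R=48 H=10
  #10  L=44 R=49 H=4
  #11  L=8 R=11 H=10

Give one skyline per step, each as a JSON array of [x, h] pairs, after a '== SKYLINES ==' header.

== SKYLINES ==
[[42,16],[47,0]]
[[42,16],[47,6],[49,0]]
[[42,16],[48,6],[49,0]]
[[31,19],[43,16],[48,6],[49,0]]
[[31,19],[45,16],[48,6],[49,0]]
[[31,19],[45,16],[48,6],[49,0]]
[[21,6],[25,0],[31,19],[45,16],[48,6],[49,0]]
[[5,9],[8,0],[21,6],[25,0],[31,19],[45,16],[48,6],[49,0]]
[[5,9],[8,0],[21,6],[25,0],[31,19],[45,16],[48,6],[49,0]]
[[5,9],[8,0],[21,6],[25,0],[31,19],[45,16],[48,6],[49,0]]
[[5,9],[8,10],[11,0],[21,6],[25,0],[31,19],[45,16],[48,6],[49,0]]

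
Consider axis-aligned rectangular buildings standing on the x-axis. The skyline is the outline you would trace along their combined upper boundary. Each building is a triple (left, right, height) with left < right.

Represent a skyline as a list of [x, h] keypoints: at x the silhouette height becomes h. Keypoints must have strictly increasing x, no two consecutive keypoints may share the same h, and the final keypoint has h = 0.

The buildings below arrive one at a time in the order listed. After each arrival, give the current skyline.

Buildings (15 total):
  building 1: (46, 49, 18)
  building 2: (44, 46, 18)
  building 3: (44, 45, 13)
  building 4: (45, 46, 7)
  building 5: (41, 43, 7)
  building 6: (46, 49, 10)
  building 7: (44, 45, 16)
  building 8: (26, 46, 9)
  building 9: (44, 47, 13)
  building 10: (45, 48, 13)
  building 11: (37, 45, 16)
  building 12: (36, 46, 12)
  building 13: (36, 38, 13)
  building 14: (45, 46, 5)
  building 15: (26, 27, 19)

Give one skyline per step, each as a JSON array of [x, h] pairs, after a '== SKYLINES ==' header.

== SKYLINES ==
[[46,18],[49,0]]
[[44,18],[49,0]]
[[44,18],[49,0]]
[[44,18],[49,0]]
[[41,7],[43,0],[44,18],[49,0]]
[[41,7],[43,0],[44,18],[49,0]]
[[41,7],[43,0],[44,18],[49,0]]
[[26,9],[44,18],[49,0]]
[[26,9],[44,18],[49,0]]
[[26,9],[44,18],[49,0]]
[[26,9],[37,16],[44,18],[49,0]]
[[26,9],[36,12],[37,16],[44,18],[49,0]]
[[26,9],[36,13],[37,16],[44,18],[49,0]]
[[26,9],[36,13],[37,16],[44,18],[49,0]]
[[26,19],[27,9],[36,13],[37,16],[44,18],[49,0]]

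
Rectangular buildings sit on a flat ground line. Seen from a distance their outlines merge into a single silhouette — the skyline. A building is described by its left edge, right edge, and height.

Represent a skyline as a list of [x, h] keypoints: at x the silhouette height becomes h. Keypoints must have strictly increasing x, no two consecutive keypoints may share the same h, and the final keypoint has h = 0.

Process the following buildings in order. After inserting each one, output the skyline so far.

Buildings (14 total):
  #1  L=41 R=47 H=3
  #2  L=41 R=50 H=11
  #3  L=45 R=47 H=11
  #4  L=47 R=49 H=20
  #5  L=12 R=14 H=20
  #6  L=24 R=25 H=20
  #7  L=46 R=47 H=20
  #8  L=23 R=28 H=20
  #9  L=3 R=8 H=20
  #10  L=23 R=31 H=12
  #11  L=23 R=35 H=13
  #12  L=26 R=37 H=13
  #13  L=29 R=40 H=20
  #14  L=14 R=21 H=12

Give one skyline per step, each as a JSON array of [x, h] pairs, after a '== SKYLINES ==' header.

== SKYLINES ==
[[41,3],[47,0]]
[[41,11],[50,0]]
[[41,11],[50,0]]
[[41,11],[47,20],[49,11],[50,0]]
[[12,20],[14,0],[41,11],[47,20],[49,11],[50,0]]
[[12,20],[14,0],[24,20],[25,0],[41,11],[47,20],[49,11],[50,0]]
[[12,20],[14,0],[24,20],[25,0],[41,11],[46,20],[49,11],[50,0]]
[[12,20],[14,0],[23,20],[28,0],[41,11],[46,20],[49,11],[50,0]]
[[3,20],[8,0],[12,20],[14,0],[23,20],[28,0],[41,11],[46,20],[49,11],[50,0]]
[[3,20],[8,0],[12,20],[14,0],[23,20],[28,12],[31,0],[41,11],[46,20],[49,11],[50,0]]
[[3,20],[8,0],[12,20],[14,0],[23,20],[28,13],[35,0],[41,11],[46,20],[49,11],[50,0]]
[[3,20],[8,0],[12,20],[14,0],[23,20],[28,13],[37,0],[41,11],[46,20],[49,11],[50,0]]
[[3,20],[8,0],[12,20],[14,0],[23,20],[28,13],[29,20],[40,0],[41,11],[46,20],[49,11],[50,0]]
[[3,20],[8,0],[12,20],[14,12],[21,0],[23,20],[28,13],[29,20],[40,0],[41,11],[46,20],[49,11],[50,0]]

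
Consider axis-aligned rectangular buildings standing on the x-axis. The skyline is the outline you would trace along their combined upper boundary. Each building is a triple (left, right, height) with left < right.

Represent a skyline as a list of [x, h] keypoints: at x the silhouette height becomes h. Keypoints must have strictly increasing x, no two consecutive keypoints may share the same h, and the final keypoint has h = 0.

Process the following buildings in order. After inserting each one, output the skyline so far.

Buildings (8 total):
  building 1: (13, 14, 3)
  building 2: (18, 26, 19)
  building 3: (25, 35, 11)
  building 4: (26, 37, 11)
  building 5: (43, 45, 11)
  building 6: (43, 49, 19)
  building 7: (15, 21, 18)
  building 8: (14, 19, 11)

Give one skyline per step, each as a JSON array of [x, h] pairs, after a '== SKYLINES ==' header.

== SKYLINES ==
[[13,3],[14,0]]
[[13,3],[14,0],[18,19],[26,0]]
[[13,3],[14,0],[18,19],[26,11],[35,0]]
[[13,3],[14,0],[18,19],[26,11],[37,0]]
[[13,3],[14,0],[18,19],[26,11],[37,0],[43,11],[45,0]]
[[13,3],[14,0],[18,19],[26,11],[37,0],[43,19],[49,0]]
[[13,3],[14,0],[15,18],[18,19],[26,11],[37,0],[43,19],[49,0]]
[[13,3],[14,11],[15,18],[18,19],[26,11],[37,0],[43,19],[49,0]]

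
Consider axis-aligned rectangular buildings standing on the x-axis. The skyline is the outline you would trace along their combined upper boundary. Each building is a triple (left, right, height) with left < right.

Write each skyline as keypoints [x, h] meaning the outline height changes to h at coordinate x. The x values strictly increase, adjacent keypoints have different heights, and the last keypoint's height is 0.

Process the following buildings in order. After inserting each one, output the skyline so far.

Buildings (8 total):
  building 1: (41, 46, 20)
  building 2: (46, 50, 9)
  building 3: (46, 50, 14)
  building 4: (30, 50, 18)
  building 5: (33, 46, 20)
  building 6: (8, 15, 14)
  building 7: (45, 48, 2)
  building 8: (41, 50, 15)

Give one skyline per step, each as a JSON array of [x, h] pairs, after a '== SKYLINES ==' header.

== SKYLINES ==
[[41,20],[46,0]]
[[41,20],[46,9],[50,0]]
[[41,20],[46,14],[50,0]]
[[30,18],[41,20],[46,18],[50,0]]
[[30,18],[33,20],[46,18],[50,0]]
[[8,14],[15,0],[30,18],[33,20],[46,18],[50,0]]
[[8,14],[15,0],[30,18],[33,20],[46,18],[50,0]]
[[8,14],[15,0],[30,18],[33,20],[46,18],[50,0]]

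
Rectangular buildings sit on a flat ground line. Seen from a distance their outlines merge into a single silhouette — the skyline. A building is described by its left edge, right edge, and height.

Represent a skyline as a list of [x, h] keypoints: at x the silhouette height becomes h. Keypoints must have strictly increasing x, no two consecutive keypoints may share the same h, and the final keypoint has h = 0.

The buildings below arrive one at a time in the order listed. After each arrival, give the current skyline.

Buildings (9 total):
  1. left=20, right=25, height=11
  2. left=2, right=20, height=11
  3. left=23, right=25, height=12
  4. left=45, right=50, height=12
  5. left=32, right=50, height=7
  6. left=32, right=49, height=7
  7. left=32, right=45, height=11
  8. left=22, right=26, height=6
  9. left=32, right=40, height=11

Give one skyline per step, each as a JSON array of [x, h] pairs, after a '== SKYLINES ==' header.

== SKYLINES ==
[[20,11],[25,0]]
[[2,11],[25,0]]
[[2,11],[23,12],[25,0]]
[[2,11],[23,12],[25,0],[45,12],[50,0]]
[[2,11],[23,12],[25,0],[32,7],[45,12],[50,0]]
[[2,11],[23,12],[25,0],[32,7],[45,12],[50,0]]
[[2,11],[23,12],[25,0],[32,11],[45,12],[50,0]]
[[2,11],[23,12],[25,6],[26,0],[32,11],[45,12],[50,0]]
[[2,11],[23,12],[25,6],[26,0],[32,11],[45,12],[50,0]]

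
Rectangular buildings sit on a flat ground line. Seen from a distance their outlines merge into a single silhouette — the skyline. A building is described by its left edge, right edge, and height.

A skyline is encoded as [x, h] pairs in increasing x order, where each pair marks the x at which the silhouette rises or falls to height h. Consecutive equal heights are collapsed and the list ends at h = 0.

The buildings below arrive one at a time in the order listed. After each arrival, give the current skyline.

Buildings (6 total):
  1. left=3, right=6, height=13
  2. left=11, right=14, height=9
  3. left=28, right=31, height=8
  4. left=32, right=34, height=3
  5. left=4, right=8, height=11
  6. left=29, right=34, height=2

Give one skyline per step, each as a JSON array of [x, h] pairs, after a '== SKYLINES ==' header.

== SKYLINES ==
[[3,13],[6,0]]
[[3,13],[6,0],[11,9],[14,0]]
[[3,13],[6,0],[11,9],[14,0],[28,8],[31,0]]
[[3,13],[6,0],[11,9],[14,0],[28,8],[31,0],[32,3],[34,0]]
[[3,13],[6,11],[8,0],[11,9],[14,0],[28,8],[31,0],[32,3],[34,0]]
[[3,13],[6,11],[8,0],[11,9],[14,0],[28,8],[31,2],[32,3],[34,0]]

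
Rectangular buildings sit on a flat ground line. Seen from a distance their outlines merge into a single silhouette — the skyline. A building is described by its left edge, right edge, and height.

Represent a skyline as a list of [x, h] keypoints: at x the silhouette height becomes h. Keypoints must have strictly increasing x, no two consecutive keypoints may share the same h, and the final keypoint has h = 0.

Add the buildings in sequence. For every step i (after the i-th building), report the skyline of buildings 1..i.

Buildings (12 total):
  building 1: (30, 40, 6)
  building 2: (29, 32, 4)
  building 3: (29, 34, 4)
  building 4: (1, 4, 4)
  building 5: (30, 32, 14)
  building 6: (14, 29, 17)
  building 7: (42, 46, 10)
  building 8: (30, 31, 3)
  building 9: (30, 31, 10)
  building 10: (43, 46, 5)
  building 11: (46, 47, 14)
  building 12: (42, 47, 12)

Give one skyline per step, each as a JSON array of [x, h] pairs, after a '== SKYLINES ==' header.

== SKYLINES ==
[[30,6],[40,0]]
[[29,4],[30,6],[40,0]]
[[29,4],[30,6],[40,0]]
[[1,4],[4,0],[29,4],[30,6],[40,0]]
[[1,4],[4,0],[29,4],[30,14],[32,6],[40,0]]
[[1,4],[4,0],[14,17],[29,4],[30,14],[32,6],[40,0]]
[[1,4],[4,0],[14,17],[29,4],[30,14],[32,6],[40,0],[42,10],[46,0]]
[[1,4],[4,0],[14,17],[29,4],[30,14],[32,6],[40,0],[42,10],[46,0]]
[[1,4],[4,0],[14,17],[29,4],[30,14],[32,6],[40,0],[42,10],[46,0]]
[[1,4],[4,0],[14,17],[29,4],[30,14],[32,6],[40,0],[42,10],[46,0]]
[[1,4],[4,0],[14,17],[29,4],[30,14],[32,6],[40,0],[42,10],[46,14],[47,0]]
[[1,4],[4,0],[14,17],[29,4],[30,14],[32,6],[40,0],[42,12],[46,14],[47,0]]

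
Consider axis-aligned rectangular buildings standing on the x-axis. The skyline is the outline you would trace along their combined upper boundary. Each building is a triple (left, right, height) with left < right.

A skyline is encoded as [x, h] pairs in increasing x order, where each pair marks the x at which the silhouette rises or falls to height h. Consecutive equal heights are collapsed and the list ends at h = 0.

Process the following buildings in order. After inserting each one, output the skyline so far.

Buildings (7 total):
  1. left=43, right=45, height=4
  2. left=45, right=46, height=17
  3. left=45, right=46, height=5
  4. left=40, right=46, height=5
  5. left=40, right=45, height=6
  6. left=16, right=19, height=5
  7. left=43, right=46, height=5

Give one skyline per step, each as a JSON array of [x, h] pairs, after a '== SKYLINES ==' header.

== SKYLINES ==
[[43,4],[45,0]]
[[43,4],[45,17],[46,0]]
[[43,4],[45,17],[46,0]]
[[40,5],[45,17],[46,0]]
[[40,6],[45,17],[46,0]]
[[16,5],[19,0],[40,6],[45,17],[46,0]]
[[16,5],[19,0],[40,6],[45,17],[46,0]]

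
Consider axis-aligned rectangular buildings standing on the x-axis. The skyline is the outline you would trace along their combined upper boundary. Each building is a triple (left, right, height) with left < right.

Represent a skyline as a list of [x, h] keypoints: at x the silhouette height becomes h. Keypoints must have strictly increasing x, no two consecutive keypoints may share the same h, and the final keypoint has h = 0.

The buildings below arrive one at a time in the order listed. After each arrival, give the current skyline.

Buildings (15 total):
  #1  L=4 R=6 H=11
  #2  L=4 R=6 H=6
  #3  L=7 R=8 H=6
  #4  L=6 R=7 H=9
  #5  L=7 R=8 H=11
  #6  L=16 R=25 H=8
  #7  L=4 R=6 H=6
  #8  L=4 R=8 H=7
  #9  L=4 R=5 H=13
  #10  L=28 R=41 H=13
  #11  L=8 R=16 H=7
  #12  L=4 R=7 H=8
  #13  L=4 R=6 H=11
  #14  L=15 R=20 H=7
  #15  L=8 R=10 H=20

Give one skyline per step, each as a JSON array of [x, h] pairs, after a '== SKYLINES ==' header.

== SKYLINES ==
[[4,11],[6,0]]
[[4,11],[6,0]]
[[4,11],[6,0],[7,6],[8,0]]
[[4,11],[6,9],[7,6],[8,0]]
[[4,11],[6,9],[7,11],[8,0]]
[[4,11],[6,9],[7,11],[8,0],[16,8],[25,0]]
[[4,11],[6,9],[7,11],[8,0],[16,8],[25,0]]
[[4,11],[6,9],[7,11],[8,0],[16,8],[25,0]]
[[4,13],[5,11],[6,9],[7,11],[8,0],[16,8],[25,0]]
[[4,13],[5,11],[6,9],[7,11],[8,0],[16,8],[25,0],[28,13],[41,0]]
[[4,13],[5,11],[6,9],[7,11],[8,7],[16,8],[25,0],[28,13],[41,0]]
[[4,13],[5,11],[6,9],[7,11],[8,7],[16,8],[25,0],[28,13],[41,0]]
[[4,13],[5,11],[6,9],[7,11],[8,7],[16,8],[25,0],[28,13],[41,0]]
[[4,13],[5,11],[6,9],[7,11],[8,7],[16,8],[25,0],[28,13],[41,0]]
[[4,13],[5,11],[6,9],[7,11],[8,20],[10,7],[16,8],[25,0],[28,13],[41,0]]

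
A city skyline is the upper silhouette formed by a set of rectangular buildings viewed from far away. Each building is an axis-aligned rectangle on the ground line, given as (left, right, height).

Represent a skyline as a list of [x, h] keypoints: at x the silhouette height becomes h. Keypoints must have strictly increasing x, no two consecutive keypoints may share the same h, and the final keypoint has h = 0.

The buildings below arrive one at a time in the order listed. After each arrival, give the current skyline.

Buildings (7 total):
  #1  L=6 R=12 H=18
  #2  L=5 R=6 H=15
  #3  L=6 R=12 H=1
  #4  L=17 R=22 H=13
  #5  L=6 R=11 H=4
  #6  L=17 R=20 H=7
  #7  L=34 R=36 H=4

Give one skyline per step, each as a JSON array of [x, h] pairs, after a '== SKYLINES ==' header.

== SKYLINES ==
[[6,18],[12,0]]
[[5,15],[6,18],[12,0]]
[[5,15],[6,18],[12,0]]
[[5,15],[6,18],[12,0],[17,13],[22,0]]
[[5,15],[6,18],[12,0],[17,13],[22,0]]
[[5,15],[6,18],[12,0],[17,13],[22,0]]
[[5,15],[6,18],[12,0],[17,13],[22,0],[34,4],[36,0]]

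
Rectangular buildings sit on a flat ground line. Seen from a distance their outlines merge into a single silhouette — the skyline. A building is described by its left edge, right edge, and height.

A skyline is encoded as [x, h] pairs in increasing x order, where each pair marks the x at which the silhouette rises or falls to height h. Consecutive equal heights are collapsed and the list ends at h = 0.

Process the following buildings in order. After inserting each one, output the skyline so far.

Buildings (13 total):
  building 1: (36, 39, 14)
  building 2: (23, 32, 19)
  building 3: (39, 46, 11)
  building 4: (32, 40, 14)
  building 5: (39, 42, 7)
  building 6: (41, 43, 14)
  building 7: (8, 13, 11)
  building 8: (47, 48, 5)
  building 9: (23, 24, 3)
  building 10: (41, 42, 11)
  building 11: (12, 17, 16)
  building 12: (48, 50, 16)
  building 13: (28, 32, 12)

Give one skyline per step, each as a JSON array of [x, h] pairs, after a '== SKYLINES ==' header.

== SKYLINES ==
[[36,14],[39,0]]
[[23,19],[32,0],[36,14],[39,0]]
[[23,19],[32,0],[36,14],[39,11],[46,0]]
[[23,19],[32,14],[40,11],[46,0]]
[[23,19],[32,14],[40,11],[46,0]]
[[23,19],[32,14],[40,11],[41,14],[43,11],[46,0]]
[[8,11],[13,0],[23,19],[32,14],[40,11],[41,14],[43,11],[46,0]]
[[8,11],[13,0],[23,19],[32,14],[40,11],[41,14],[43,11],[46,0],[47,5],[48,0]]
[[8,11],[13,0],[23,19],[32,14],[40,11],[41,14],[43,11],[46,0],[47,5],[48,0]]
[[8,11],[13,0],[23,19],[32,14],[40,11],[41,14],[43,11],[46,0],[47,5],[48,0]]
[[8,11],[12,16],[17,0],[23,19],[32,14],[40,11],[41,14],[43,11],[46,0],[47,5],[48,0]]
[[8,11],[12,16],[17,0],[23,19],[32,14],[40,11],[41,14],[43,11],[46,0],[47,5],[48,16],[50,0]]
[[8,11],[12,16],[17,0],[23,19],[32,14],[40,11],[41,14],[43,11],[46,0],[47,5],[48,16],[50,0]]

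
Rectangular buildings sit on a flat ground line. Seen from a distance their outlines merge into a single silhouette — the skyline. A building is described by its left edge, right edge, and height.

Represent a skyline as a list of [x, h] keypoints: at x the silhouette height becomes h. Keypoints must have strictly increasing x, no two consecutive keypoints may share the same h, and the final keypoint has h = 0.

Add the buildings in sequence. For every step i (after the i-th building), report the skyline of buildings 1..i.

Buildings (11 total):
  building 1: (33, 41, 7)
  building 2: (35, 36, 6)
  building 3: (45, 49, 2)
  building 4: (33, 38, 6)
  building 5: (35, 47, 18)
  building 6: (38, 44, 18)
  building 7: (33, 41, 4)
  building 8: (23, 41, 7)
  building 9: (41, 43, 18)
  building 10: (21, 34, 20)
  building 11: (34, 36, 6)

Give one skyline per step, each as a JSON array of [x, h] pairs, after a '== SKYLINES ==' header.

== SKYLINES ==
[[33,7],[41,0]]
[[33,7],[41,0]]
[[33,7],[41,0],[45,2],[49,0]]
[[33,7],[41,0],[45,2],[49,0]]
[[33,7],[35,18],[47,2],[49,0]]
[[33,7],[35,18],[47,2],[49,0]]
[[33,7],[35,18],[47,2],[49,0]]
[[23,7],[35,18],[47,2],[49,0]]
[[23,7],[35,18],[47,2],[49,0]]
[[21,20],[34,7],[35,18],[47,2],[49,0]]
[[21,20],[34,7],[35,18],[47,2],[49,0]]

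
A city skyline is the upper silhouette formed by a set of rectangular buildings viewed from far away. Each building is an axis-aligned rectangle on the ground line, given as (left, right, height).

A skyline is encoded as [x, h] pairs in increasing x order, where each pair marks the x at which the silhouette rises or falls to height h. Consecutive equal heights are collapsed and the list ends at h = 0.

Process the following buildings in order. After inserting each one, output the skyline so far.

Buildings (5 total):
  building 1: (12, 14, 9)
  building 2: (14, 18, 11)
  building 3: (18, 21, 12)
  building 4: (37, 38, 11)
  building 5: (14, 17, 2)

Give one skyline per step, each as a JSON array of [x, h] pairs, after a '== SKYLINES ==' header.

== SKYLINES ==
[[12,9],[14,0]]
[[12,9],[14,11],[18,0]]
[[12,9],[14,11],[18,12],[21,0]]
[[12,9],[14,11],[18,12],[21,0],[37,11],[38,0]]
[[12,9],[14,11],[18,12],[21,0],[37,11],[38,0]]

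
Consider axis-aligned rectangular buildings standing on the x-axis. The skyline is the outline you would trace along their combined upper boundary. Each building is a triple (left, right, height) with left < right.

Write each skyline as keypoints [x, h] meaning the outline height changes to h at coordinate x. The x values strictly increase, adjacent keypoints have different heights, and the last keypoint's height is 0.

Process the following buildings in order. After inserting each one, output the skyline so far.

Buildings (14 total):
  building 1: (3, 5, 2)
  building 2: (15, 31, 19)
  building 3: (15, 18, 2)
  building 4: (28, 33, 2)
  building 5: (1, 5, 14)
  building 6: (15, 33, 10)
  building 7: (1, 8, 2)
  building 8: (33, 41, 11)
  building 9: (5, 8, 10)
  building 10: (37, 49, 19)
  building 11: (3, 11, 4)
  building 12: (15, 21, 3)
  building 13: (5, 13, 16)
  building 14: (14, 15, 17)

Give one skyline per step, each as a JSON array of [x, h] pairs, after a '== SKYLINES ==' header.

== SKYLINES ==
[[3,2],[5,0]]
[[3,2],[5,0],[15,19],[31,0]]
[[3,2],[5,0],[15,19],[31,0]]
[[3,2],[5,0],[15,19],[31,2],[33,0]]
[[1,14],[5,0],[15,19],[31,2],[33,0]]
[[1,14],[5,0],[15,19],[31,10],[33,0]]
[[1,14],[5,2],[8,0],[15,19],[31,10],[33,0]]
[[1,14],[5,2],[8,0],[15,19],[31,10],[33,11],[41,0]]
[[1,14],[5,10],[8,0],[15,19],[31,10],[33,11],[41,0]]
[[1,14],[5,10],[8,0],[15,19],[31,10],[33,11],[37,19],[49,0]]
[[1,14],[5,10],[8,4],[11,0],[15,19],[31,10],[33,11],[37,19],[49,0]]
[[1,14],[5,10],[8,4],[11,0],[15,19],[31,10],[33,11],[37,19],[49,0]]
[[1,14],[5,16],[13,0],[15,19],[31,10],[33,11],[37,19],[49,0]]
[[1,14],[5,16],[13,0],[14,17],[15,19],[31,10],[33,11],[37,19],[49,0]]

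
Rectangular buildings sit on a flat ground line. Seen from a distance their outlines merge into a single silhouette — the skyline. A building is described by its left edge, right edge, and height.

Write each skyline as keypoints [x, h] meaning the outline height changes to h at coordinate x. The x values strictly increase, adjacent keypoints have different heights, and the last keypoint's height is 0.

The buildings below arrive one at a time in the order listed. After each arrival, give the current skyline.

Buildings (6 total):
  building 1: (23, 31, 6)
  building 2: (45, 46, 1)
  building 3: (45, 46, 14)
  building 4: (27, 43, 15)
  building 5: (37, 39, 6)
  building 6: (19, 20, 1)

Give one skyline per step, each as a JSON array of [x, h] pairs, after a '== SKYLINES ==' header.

== SKYLINES ==
[[23,6],[31,0]]
[[23,6],[31,0],[45,1],[46,0]]
[[23,6],[31,0],[45,14],[46,0]]
[[23,6],[27,15],[43,0],[45,14],[46,0]]
[[23,6],[27,15],[43,0],[45,14],[46,0]]
[[19,1],[20,0],[23,6],[27,15],[43,0],[45,14],[46,0]]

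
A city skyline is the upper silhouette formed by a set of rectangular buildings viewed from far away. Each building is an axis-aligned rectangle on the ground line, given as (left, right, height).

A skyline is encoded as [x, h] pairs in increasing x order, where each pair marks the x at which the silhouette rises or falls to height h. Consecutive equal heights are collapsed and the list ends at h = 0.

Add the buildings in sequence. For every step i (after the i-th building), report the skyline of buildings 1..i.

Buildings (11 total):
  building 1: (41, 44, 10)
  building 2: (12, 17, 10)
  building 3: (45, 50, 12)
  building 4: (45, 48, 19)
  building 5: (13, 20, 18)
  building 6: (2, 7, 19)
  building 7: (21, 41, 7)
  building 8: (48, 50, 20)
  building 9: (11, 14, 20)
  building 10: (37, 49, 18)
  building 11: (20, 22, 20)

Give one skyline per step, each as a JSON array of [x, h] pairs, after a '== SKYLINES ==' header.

== SKYLINES ==
[[41,10],[44,0]]
[[12,10],[17,0],[41,10],[44,0]]
[[12,10],[17,0],[41,10],[44,0],[45,12],[50,0]]
[[12,10],[17,0],[41,10],[44,0],[45,19],[48,12],[50,0]]
[[12,10],[13,18],[20,0],[41,10],[44,0],[45,19],[48,12],[50,0]]
[[2,19],[7,0],[12,10],[13,18],[20,0],[41,10],[44,0],[45,19],[48,12],[50,0]]
[[2,19],[7,0],[12,10],[13,18],[20,0],[21,7],[41,10],[44,0],[45,19],[48,12],[50,0]]
[[2,19],[7,0],[12,10],[13,18],[20,0],[21,7],[41,10],[44,0],[45,19],[48,20],[50,0]]
[[2,19],[7,0],[11,20],[14,18],[20,0],[21,7],[41,10],[44,0],[45,19],[48,20],[50,0]]
[[2,19],[7,0],[11,20],[14,18],[20,0],[21,7],[37,18],[45,19],[48,20],[50,0]]
[[2,19],[7,0],[11,20],[14,18],[20,20],[22,7],[37,18],[45,19],[48,20],[50,0]]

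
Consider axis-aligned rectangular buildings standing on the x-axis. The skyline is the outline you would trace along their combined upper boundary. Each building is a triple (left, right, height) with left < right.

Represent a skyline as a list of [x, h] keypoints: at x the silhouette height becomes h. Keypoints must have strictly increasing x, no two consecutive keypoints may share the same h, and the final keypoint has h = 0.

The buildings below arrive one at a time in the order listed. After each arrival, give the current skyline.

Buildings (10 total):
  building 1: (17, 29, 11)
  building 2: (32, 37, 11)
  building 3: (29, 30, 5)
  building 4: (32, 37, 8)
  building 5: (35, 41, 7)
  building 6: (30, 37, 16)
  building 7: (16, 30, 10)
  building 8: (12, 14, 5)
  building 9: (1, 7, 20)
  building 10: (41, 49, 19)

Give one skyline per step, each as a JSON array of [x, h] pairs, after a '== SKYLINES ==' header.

== SKYLINES ==
[[17,11],[29,0]]
[[17,11],[29,0],[32,11],[37,0]]
[[17,11],[29,5],[30,0],[32,11],[37,0]]
[[17,11],[29,5],[30,0],[32,11],[37,0]]
[[17,11],[29,5],[30,0],[32,11],[37,7],[41,0]]
[[17,11],[29,5],[30,16],[37,7],[41,0]]
[[16,10],[17,11],[29,10],[30,16],[37,7],[41,0]]
[[12,5],[14,0],[16,10],[17,11],[29,10],[30,16],[37,7],[41,0]]
[[1,20],[7,0],[12,5],[14,0],[16,10],[17,11],[29,10],[30,16],[37,7],[41,0]]
[[1,20],[7,0],[12,5],[14,0],[16,10],[17,11],[29,10],[30,16],[37,7],[41,19],[49,0]]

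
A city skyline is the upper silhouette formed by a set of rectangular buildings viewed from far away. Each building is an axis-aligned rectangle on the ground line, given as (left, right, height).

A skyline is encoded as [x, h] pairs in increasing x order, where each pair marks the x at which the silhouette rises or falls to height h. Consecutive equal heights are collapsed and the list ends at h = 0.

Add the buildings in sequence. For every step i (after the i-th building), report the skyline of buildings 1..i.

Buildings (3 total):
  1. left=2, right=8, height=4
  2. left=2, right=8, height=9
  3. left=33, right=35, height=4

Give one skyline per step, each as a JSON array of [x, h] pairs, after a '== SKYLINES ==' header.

== SKYLINES ==
[[2,4],[8,0]]
[[2,9],[8,0]]
[[2,9],[8,0],[33,4],[35,0]]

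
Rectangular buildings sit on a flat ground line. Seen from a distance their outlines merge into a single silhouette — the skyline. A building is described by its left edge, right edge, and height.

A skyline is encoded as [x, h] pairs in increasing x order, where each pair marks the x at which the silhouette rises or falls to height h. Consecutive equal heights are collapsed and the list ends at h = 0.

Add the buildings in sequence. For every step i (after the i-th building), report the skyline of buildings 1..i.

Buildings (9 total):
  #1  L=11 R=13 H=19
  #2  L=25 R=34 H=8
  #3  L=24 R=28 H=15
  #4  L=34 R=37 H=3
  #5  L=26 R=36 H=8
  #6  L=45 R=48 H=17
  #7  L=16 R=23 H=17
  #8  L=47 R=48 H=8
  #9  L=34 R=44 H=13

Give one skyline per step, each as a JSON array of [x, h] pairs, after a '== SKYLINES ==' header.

== SKYLINES ==
[[11,19],[13,0]]
[[11,19],[13,0],[25,8],[34,0]]
[[11,19],[13,0],[24,15],[28,8],[34,0]]
[[11,19],[13,0],[24,15],[28,8],[34,3],[37,0]]
[[11,19],[13,0],[24,15],[28,8],[36,3],[37,0]]
[[11,19],[13,0],[24,15],[28,8],[36,3],[37,0],[45,17],[48,0]]
[[11,19],[13,0],[16,17],[23,0],[24,15],[28,8],[36,3],[37,0],[45,17],[48,0]]
[[11,19],[13,0],[16,17],[23,0],[24,15],[28,8],[36,3],[37,0],[45,17],[48,0]]
[[11,19],[13,0],[16,17],[23,0],[24,15],[28,8],[34,13],[44,0],[45,17],[48,0]]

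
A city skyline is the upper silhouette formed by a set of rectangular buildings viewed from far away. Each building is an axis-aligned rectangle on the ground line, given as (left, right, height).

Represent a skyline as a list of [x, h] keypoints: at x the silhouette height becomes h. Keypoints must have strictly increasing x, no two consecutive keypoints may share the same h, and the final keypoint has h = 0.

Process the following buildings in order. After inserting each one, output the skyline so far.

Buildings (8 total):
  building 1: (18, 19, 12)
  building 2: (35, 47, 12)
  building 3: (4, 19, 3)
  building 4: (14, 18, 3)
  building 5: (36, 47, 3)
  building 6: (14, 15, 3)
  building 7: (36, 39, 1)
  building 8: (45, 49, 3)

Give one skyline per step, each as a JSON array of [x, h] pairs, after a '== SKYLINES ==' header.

== SKYLINES ==
[[18,12],[19,0]]
[[18,12],[19,0],[35,12],[47,0]]
[[4,3],[18,12],[19,0],[35,12],[47,0]]
[[4,3],[18,12],[19,0],[35,12],[47,0]]
[[4,3],[18,12],[19,0],[35,12],[47,0]]
[[4,3],[18,12],[19,0],[35,12],[47,0]]
[[4,3],[18,12],[19,0],[35,12],[47,0]]
[[4,3],[18,12],[19,0],[35,12],[47,3],[49,0]]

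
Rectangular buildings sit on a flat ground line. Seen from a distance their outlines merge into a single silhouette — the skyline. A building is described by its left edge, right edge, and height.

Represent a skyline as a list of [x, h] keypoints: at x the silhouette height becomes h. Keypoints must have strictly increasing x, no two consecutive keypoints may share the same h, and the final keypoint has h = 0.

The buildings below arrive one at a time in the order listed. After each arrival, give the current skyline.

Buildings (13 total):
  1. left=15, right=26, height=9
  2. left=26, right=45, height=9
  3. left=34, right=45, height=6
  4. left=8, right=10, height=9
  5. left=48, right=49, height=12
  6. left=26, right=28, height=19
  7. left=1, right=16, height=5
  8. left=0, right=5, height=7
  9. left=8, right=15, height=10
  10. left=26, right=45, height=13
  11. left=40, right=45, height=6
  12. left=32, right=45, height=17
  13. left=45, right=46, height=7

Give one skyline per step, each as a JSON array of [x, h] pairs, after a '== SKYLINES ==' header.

== SKYLINES ==
[[15,9],[26,0]]
[[15,9],[45,0]]
[[15,9],[45,0]]
[[8,9],[10,0],[15,9],[45,0]]
[[8,9],[10,0],[15,9],[45,0],[48,12],[49,0]]
[[8,9],[10,0],[15,9],[26,19],[28,9],[45,0],[48,12],[49,0]]
[[1,5],[8,9],[10,5],[15,9],[26,19],[28,9],[45,0],[48,12],[49,0]]
[[0,7],[5,5],[8,9],[10,5],[15,9],[26,19],[28,9],[45,0],[48,12],[49,0]]
[[0,7],[5,5],[8,10],[15,9],[26,19],[28,9],[45,0],[48,12],[49,0]]
[[0,7],[5,5],[8,10],[15,9],[26,19],[28,13],[45,0],[48,12],[49,0]]
[[0,7],[5,5],[8,10],[15,9],[26,19],[28,13],[45,0],[48,12],[49,0]]
[[0,7],[5,5],[8,10],[15,9],[26,19],[28,13],[32,17],[45,0],[48,12],[49,0]]
[[0,7],[5,5],[8,10],[15,9],[26,19],[28,13],[32,17],[45,7],[46,0],[48,12],[49,0]]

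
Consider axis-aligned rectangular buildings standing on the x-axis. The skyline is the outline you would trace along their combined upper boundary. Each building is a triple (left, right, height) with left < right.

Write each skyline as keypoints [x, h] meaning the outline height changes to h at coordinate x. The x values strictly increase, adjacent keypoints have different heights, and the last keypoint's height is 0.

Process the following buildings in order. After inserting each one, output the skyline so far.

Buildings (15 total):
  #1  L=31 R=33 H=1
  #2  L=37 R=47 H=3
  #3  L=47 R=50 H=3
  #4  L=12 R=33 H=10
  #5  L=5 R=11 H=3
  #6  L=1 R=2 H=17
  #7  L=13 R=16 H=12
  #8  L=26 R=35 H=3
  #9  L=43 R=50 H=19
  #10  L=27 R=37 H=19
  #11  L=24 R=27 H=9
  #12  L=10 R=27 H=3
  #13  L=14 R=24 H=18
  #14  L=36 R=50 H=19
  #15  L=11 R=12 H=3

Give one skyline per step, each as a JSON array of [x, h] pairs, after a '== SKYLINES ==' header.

== SKYLINES ==
[[31,1],[33,0]]
[[31,1],[33,0],[37,3],[47,0]]
[[31,1],[33,0],[37,3],[50,0]]
[[12,10],[33,0],[37,3],[50,0]]
[[5,3],[11,0],[12,10],[33,0],[37,3],[50,0]]
[[1,17],[2,0],[5,3],[11,0],[12,10],[33,0],[37,3],[50,0]]
[[1,17],[2,0],[5,3],[11,0],[12,10],[13,12],[16,10],[33,0],[37,3],[50,0]]
[[1,17],[2,0],[5,3],[11,0],[12,10],[13,12],[16,10],[33,3],[35,0],[37,3],[50,0]]
[[1,17],[2,0],[5,3],[11,0],[12,10],[13,12],[16,10],[33,3],[35,0],[37,3],[43,19],[50,0]]
[[1,17],[2,0],[5,3],[11,0],[12,10],[13,12],[16,10],[27,19],[37,3],[43,19],[50,0]]
[[1,17],[2,0],[5,3],[11,0],[12,10],[13,12],[16,10],[27,19],[37,3],[43,19],[50,0]]
[[1,17],[2,0],[5,3],[12,10],[13,12],[16,10],[27,19],[37,3],[43,19],[50,0]]
[[1,17],[2,0],[5,3],[12,10],[13,12],[14,18],[24,10],[27,19],[37,3],[43,19],[50,0]]
[[1,17],[2,0],[5,3],[12,10],[13,12],[14,18],[24,10],[27,19],[50,0]]
[[1,17],[2,0],[5,3],[12,10],[13,12],[14,18],[24,10],[27,19],[50,0]]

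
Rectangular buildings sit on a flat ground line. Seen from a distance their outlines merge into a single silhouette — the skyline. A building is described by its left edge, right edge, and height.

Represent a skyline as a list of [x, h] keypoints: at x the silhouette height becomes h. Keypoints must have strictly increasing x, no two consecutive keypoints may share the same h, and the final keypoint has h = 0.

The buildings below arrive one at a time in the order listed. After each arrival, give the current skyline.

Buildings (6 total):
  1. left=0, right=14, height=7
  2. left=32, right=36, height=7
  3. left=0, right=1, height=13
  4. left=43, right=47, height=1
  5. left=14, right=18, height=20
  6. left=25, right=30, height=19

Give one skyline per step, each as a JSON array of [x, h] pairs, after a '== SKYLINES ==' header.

== SKYLINES ==
[[0,7],[14,0]]
[[0,7],[14,0],[32,7],[36,0]]
[[0,13],[1,7],[14,0],[32,7],[36,0]]
[[0,13],[1,7],[14,0],[32,7],[36,0],[43,1],[47,0]]
[[0,13],[1,7],[14,20],[18,0],[32,7],[36,0],[43,1],[47,0]]
[[0,13],[1,7],[14,20],[18,0],[25,19],[30,0],[32,7],[36,0],[43,1],[47,0]]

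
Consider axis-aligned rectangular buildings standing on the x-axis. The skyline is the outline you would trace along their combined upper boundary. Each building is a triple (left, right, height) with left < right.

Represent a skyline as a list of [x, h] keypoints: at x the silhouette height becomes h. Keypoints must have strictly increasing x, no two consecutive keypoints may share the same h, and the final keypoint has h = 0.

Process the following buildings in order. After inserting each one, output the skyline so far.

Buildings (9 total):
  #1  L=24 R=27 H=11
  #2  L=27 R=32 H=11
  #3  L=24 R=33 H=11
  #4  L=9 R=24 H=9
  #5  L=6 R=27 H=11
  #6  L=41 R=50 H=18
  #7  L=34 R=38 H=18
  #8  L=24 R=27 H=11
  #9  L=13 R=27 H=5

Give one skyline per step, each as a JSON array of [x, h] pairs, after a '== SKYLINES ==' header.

== SKYLINES ==
[[24,11],[27,0]]
[[24,11],[32,0]]
[[24,11],[33,0]]
[[9,9],[24,11],[33,0]]
[[6,11],[33,0]]
[[6,11],[33,0],[41,18],[50,0]]
[[6,11],[33,0],[34,18],[38,0],[41,18],[50,0]]
[[6,11],[33,0],[34,18],[38,0],[41,18],[50,0]]
[[6,11],[33,0],[34,18],[38,0],[41,18],[50,0]]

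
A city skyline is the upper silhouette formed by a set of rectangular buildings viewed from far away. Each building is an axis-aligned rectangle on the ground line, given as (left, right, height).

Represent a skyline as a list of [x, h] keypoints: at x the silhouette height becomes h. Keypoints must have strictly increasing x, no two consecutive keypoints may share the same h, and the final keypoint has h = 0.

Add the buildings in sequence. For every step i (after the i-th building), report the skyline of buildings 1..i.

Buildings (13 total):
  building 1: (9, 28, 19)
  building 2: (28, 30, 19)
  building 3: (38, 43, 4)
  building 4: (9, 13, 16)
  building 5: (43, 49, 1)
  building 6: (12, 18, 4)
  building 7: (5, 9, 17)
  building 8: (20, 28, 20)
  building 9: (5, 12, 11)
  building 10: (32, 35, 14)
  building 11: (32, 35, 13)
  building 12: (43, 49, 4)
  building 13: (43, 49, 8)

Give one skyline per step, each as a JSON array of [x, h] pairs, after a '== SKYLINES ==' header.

== SKYLINES ==
[[9,19],[28,0]]
[[9,19],[30,0]]
[[9,19],[30,0],[38,4],[43,0]]
[[9,19],[30,0],[38,4],[43,0]]
[[9,19],[30,0],[38,4],[43,1],[49,0]]
[[9,19],[30,0],[38,4],[43,1],[49,0]]
[[5,17],[9,19],[30,0],[38,4],[43,1],[49,0]]
[[5,17],[9,19],[20,20],[28,19],[30,0],[38,4],[43,1],[49,0]]
[[5,17],[9,19],[20,20],[28,19],[30,0],[38,4],[43,1],[49,0]]
[[5,17],[9,19],[20,20],[28,19],[30,0],[32,14],[35,0],[38,4],[43,1],[49,0]]
[[5,17],[9,19],[20,20],[28,19],[30,0],[32,14],[35,0],[38,4],[43,1],[49,0]]
[[5,17],[9,19],[20,20],[28,19],[30,0],[32,14],[35,0],[38,4],[49,0]]
[[5,17],[9,19],[20,20],[28,19],[30,0],[32,14],[35,0],[38,4],[43,8],[49,0]]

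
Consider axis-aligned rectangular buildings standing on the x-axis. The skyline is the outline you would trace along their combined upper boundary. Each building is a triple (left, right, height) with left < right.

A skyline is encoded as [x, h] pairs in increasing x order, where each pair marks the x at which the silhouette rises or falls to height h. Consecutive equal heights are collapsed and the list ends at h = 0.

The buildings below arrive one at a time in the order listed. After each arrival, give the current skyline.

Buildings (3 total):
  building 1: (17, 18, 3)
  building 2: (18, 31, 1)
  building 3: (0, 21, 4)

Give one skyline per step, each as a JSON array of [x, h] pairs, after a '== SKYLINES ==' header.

== SKYLINES ==
[[17,3],[18,0]]
[[17,3],[18,1],[31,0]]
[[0,4],[21,1],[31,0]]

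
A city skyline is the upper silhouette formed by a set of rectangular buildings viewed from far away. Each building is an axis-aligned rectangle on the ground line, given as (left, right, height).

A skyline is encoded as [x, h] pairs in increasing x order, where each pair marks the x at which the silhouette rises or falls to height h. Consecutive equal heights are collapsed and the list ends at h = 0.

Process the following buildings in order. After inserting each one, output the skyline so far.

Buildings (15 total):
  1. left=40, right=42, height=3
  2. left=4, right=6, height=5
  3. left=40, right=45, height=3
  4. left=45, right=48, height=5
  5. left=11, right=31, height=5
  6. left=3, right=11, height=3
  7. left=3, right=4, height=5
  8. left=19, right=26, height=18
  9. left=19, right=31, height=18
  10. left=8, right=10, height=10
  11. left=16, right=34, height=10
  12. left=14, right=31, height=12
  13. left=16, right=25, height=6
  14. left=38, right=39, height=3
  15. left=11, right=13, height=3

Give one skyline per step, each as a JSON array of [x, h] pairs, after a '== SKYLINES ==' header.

== SKYLINES ==
[[40,3],[42,0]]
[[4,5],[6,0],[40,3],[42,0]]
[[4,5],[6,0],[40,3],[45,0]]
[[4,5],[6,0],[40,3],[45,5],[48,0]]
[[4,5],[6,0],[11,5],[31,0],[40,3],[45,5],[48,0]]
[[3,3],[4,5],[6,3],[11,5],[31,0],[40,3],[45,5],[48,0]]
[[3,5],[6,3],[11,5],[31,0],[40,3],[45,5],[48,0]]
[[3,5],[6,3],[11,5],[19,18],[26,5],[31,0],[40,3],[45,5],[48,0]]
[[3,5],[6,3],[11,5],[19,18],[31,0],[40,3],[45,5],[48,0]]
[[3,5],[6,3],[8,10],[10,3],[11,5],[19,18],[31,0],[40,3],[45,5],[48,0]]
[[3,5],[6,3],[8,10],[10,3],[11,5],[16,10],[19,18],[31,10],[34,0],[40,3],[45,5],[48,0]]
[[3,5],[6,3],[8,10],[10,3],[11,5],[14,12],[19,18],[31,10],[34,0],[40,3],[45,5],[48,0]]
[[3,5],[6,3],[8,10],[10,3],[11,5],[14,12],[19,18],[31,10],[34,0],[40,3],[45,5],[48,0]]
[[3,5],[6,3],[8,10],[10,3],[11,5],[14,12],[19,18],[31,10],[34,0],[38,3],[39,0],[40,3],[45,5],[48,0]]
[[3,5],[6,3],[8,10],[10,3],[11,5],[14,12],[19,18],[31,10],[34,0],[38,3],[39,0],[40,3],[45,5],[48,0]]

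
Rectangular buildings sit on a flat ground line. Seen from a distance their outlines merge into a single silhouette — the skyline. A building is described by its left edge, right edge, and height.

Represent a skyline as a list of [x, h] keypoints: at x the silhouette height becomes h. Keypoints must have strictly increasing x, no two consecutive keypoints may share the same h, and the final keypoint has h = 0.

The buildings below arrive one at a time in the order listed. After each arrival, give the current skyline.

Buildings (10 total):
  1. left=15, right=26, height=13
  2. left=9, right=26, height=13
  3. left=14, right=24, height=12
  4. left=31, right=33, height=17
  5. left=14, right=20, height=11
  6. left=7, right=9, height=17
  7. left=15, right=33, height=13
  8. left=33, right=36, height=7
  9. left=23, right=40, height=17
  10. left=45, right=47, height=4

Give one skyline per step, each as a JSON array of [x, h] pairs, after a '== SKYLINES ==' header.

== SKYLINES ==
[[15,13],[26,0]]
[[9,13],[26,0]]
[[9,13],[26,0]]
[[9,13],[26,0],[31,17],[33,0]]
[[9,13],[26,0],[31,17],[33,0]]
[[7,17],[9,13],[26,0],[31,17],[33,0]]
[[7,17],[9,13],[31,17],[33,0]]
[[7,17],[9,13],[31,17],[33,7],[36,0]]
[[7,17],[9,13],[23,17],[40,0]]
[[7,17],[9,13],[23,17],[40,0],[45,4],[47,0]]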